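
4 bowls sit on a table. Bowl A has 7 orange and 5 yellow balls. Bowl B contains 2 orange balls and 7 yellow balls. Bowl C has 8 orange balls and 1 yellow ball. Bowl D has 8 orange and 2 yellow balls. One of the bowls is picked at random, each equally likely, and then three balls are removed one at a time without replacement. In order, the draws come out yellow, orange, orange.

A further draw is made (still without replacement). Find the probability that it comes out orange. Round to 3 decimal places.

The likelihood of the observed sequence under each hypothesis: P(data | bowl A) = (5/12)(7/11)(6/10) = 0.15909; P(data | bowl B) = (7/9)(2/8)(1/7) = 0.027778; P(data | bowl C) = (1/9)(8/8)(7/7) = 0.11111; P(data | bowl D) = (2/10)(8/9)(7/8) = 0.15556.
Multiplying each by its prior: 1/4 · 0.15909 = 0.039773, 1/4 · 0.027778 = 0.0069444, 1/4 · 0.11111 = 0.027778, 1/4 · 0.15556 = 0.038889; with total 0.11338.
Dividing through by the total gives posterior P(bowl A | data) = 0.35078, P(bowl B | data) = 0.061247, P(bowl C | data) = 0.24499, P(bowl D | data) = 0.34298.
So P(orange next | data) = Σ P(orange next | H) P(H | data) = (5/9)(0.35078) + (0)(0.061247) + (1)(0.24499) + (6/7)(0.34298) = 0.73385.

0.734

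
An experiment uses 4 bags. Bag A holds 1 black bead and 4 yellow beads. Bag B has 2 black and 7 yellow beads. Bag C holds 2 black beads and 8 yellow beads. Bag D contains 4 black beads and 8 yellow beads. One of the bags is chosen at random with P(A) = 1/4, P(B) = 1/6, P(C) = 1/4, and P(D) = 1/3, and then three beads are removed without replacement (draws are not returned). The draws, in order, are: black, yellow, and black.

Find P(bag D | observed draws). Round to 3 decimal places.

0.704

Compute the likelihood of the observed sequence for each case: P(data | bag A) = (1/5)(4/4)(0/3) = 0; P(data | bag B) = (2/9)(7/8)(1/7) = 0.027778; P(data | bag C) = (2/10)(8/9)(1/8) = 0.022222; P(data | bag D) = (4/12)(8/11)(3/10) = 0.072727.
Multiplying each by its prior: 1/4 · 0 = 0, 1/6 · 0.027778 = 0.0046296, 1/4 · 0.022222 = 0.0055556, 1/3 · 0.072727 = 0.024242; with total 0.034428.
By Bayes' rule, P(bag D | data) = (0.024242) / (0.034428) = 0.70416.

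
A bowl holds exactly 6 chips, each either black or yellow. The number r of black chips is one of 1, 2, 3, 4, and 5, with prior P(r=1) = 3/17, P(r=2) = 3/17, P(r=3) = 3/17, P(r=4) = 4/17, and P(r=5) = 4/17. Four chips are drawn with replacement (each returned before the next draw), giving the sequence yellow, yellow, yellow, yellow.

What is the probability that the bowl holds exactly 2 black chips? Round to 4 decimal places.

0.2600

The likelihood of the observed sequence under each hypothesis: P(data | r = 1) = (5/6)(5/6)(5/6)(5/6) = 0.48225; P(data | r = 2) = (4/6)(4/6)(4/6)(4/6) = 0.19753; P(data | r = 3) = (3/6)(3/6)(3/6)(3/6) = 0.0625; P(data | r = 4) = (2/6)(2/6)(2/6)(2/6) = 0.012346; P(data | r = 5) = (1/6)(1/6)(1/6)(1/6) = 0.0007716.
Multiplying each by its prior: 3/17 · 0.48225 = 0.085103, 3/17 · 0.19753 = 0.034858, 3/17 · 0.0625 = 0.011029, 4/17 · 0.012346 = 0.0029049, 4/17 · 0.0007716 = 0.00018155; these sum to 0.13408.
Hence P(r = 2 | data) = (0.034858) / (0.13408) = 0.25999.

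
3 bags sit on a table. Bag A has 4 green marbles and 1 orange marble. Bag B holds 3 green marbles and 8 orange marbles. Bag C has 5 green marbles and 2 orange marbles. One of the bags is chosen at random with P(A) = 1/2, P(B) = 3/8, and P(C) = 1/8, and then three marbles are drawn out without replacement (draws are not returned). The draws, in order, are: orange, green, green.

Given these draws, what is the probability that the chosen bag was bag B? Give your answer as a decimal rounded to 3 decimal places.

0.128

For each hypothesis, P(data | H) works out to: P(data | bag A) = (1/5)(4/4)(3/3) = 0.2; P(data | bag B) = (8/11)(3/10)(2/9) = 0.048485; P(data | bag C) = (2/7)(5/6)(4/5) = 0.19048.
Multiplying each by its prior: 1/2 · 0.2 = 0.1, 3/8 · 0.048485 = 0.018182, 1/8 · 0.19048 = 0.02381; these sum to 0.14199.
Therefore the posterior P(bag B | data) = (0.018182) / (0.14199) = 0.12805.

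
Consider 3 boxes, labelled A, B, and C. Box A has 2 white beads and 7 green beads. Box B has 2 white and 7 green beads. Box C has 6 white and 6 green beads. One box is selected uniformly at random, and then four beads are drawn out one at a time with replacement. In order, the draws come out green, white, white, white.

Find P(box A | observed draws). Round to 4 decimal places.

Under each hypothesis, the probability of the observed sequence is: P(data | box A) = (7/9)(2/9)(2/9)(2/9) = 0.0085353; P(data | box B) = (7/9)(2/9)(2/9)(2/9) = 0.0085353; P(data | box C) = (6/12)(6/12)(6/12)(6/12) = 0.0625.
Weighting by the prior gives 1/3 · 0.0085353 = 0.0028451, 1/3 · 0.0085353 = 0.0028451, 1/3 · 0.0625 = 0.020833; with total 0.026524.
Therefore the posterior P(box A | data) = (0.0028451) / (0.026524) = 0.10727.

0.1073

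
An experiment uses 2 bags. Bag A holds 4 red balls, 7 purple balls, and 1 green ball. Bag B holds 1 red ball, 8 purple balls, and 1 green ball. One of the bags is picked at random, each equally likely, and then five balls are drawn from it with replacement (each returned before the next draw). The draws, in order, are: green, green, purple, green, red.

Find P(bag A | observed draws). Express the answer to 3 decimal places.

Under each hypothesis, the probability of the observed sequence is: P(data | bag A) = (1/12)(1/12)(7/12)(1/12)(4/12) = 0.00011253; P(data | bag B) = (1/10)(1/10)(8/10)(1/10)(1/10) = 8e-05.
Multiplying each by its prior: 1/2 · 0.00011253 = 5.6263e-05, 1/2 · 8e-05 = 4e-05; with total 9.6263e-05.
Therefore the posterior P(bag A | data) = (5.6263e-05) / (9.6263e-05) = 0.58447.

0.584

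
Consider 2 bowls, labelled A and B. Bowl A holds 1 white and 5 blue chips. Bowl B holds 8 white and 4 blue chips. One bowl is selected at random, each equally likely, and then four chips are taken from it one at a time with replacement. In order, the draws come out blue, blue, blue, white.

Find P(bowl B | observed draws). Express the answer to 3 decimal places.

0.204

The likelihood of the observed sequence under each hypothesis: P(data | bowl A) = (5/6)(5/6)(5/6)(1/6) = 0.096451; P(data | bowl B) = (4/12)(4/12)(4/12)(8/12) = 0.024691.
Weighting by the prior gives 1/2 · 0.096451 = 0.048225, 1/2 · 0.024691 = 0.012346; summing to 0.060571.
So P(bowl B | data) = (0.012346) / (0.060571) = 0.20382.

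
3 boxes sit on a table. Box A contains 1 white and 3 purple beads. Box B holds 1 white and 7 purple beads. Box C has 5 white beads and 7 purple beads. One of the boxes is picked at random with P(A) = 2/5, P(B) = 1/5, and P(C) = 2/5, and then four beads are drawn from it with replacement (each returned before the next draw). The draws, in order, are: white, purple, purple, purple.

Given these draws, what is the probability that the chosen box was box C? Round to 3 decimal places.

0.360

The likelihood of the observed sequence under each hypothesis: P(data | box A) = (1/4)(3/4)(3/4)(3/4) = 0.10547; P(data | box B) = (1/8)(7/8)(7/8)(7/8) = 0.08374; P(data | box C) = (5/12)(7/12)(7/12)(7/12) = 0.082706.
The prior-weighted likelihoods are 2/5 · 0.10547 = 0.042188, 1/5 · 0.08374 = 0.016748, 2/5 · 0.082706 = 0.033083; summing to 0.092018.
By Bayes' rule, P(box C | data) = (0.033083) / (0.092018) = 0.35952.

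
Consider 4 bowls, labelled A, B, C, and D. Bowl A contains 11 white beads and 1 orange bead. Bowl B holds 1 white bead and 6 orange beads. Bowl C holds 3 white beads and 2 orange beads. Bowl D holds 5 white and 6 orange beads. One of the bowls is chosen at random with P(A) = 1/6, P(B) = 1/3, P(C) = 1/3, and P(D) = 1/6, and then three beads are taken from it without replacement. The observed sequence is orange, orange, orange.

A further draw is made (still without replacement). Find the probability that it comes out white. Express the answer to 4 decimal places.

0.2860

Compute the likelihood of the observed sequence for each case: P(data | bowl A) = (1/12)(0/11) = 0; P(data | bowl B) = (6/7)(5/6)(4/5) = 4/7; P(data | bowl C) = (2/5)(1/4)(0/3) = 0; P(data | bowl D) = (6/11)(5/10)(4/9) = 4/33.
Weighting by the prior gives 1/6 · 0 = 0, 1/3 · 4/7 = 4/21, 1/3 · 0 = 0, 1/6 · 4/33 = 2/99; summing to 146/693.
Normalising, the posterior is P(bowl A | data) = 0, P(bowl B | data) = 66/73, P(bowl C | data) = 0, P(bowl D | data) = 7/73.
So P(white next | data) = Σ P(white next | H) P(H | data) = (1/4)(66/73) + (5/8)(7/73) = 167/584.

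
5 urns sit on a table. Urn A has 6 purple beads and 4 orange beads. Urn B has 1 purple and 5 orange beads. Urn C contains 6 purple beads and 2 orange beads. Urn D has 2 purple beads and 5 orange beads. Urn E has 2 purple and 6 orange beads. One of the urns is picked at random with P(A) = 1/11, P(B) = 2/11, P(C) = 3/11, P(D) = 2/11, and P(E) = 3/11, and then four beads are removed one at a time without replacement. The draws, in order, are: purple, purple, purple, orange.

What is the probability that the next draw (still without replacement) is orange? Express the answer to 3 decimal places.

Under each hypothesis, the probability of the observed sequence is: P(data | urn A) = (6/10)(5/9)(4/8)(4/7) = 2/21; P(data | urn B) = (1/6)(0/5) = 0; P(data | urn C) = (6/8)(5/7)(4/6)(2/5) = 1/7; P(data | urn D) = (2/7)(1/6)(0/5) = 0; P(data | urn E) = (2/8)(1/7)(0/6) = 0.
Multiplying each by its prior: 1/11 · 2/21 = 2/231, 2/11 · 0 = 0, 3/11 · 1/7 = 3/77, 2/11 · 0 = 0, 3/11 · 0 = 0; summing to 1/21.
The posterior is then P(urn A | data) = 2/11, P(urn B | data) = 0, P(urn C | data) = 9/11, P(urn D | data) = 0, P(urn E | data) = 0.
The predictive probability is P(orange next | data) = (1/2)(2/11) + (1/4)(9/11) = 13/44.

0.295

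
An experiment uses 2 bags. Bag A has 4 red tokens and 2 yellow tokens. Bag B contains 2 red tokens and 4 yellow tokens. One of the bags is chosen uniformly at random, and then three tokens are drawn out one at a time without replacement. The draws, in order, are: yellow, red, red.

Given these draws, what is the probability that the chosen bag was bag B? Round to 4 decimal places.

0.2500

Under each hypothesis, the probability of the observed sequence is: P(data | bag A) = (2/6)(4/5)(3/4) = 1/5; P(data | bag B) = (4/6)(2/5)(1/4) = 1/15.
Weighting by the prior gives 1/2 · 1/5 = 1/10, 1/2 · 1/15 = 1/30; these sum to 2/15.
By Bayes' rule, P(bag B | data) = (1/30) / (2/15) = 1/4.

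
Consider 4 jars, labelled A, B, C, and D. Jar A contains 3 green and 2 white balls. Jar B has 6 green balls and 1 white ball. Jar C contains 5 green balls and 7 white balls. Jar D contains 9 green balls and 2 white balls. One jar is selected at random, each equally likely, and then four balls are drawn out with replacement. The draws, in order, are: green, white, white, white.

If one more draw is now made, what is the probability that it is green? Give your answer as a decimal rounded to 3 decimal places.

0.495

Under each hypothesis, the probability of the observed sequence is: P(data | jar A) = (3/5)(2/5)(2/5)(2/5) = 0.0384; P(data | jar B) = (6/7)(1/7)(1/7)(1/7) = 0.002499; P(data | jar C) = (5/12)(7/12)(7/12)(7/12) = 0.082706; P(data | jar D) = (9/11)(2/11)(2/11)(2/11) = 0.0049177.
Weighting by the prior gives 1/4 · 0.0384 = 0.0096, 1/4 · 0.002499 = 0.00062474, 1/4 · 0.082706 = 0.020677, 1/4 · 0.0049177 = 0.0012294; these sum to 0.032131.
The posterior is then P(jar A | data) = 0.29878, P(jar B | data) = 0.019444, P(jar C | data) = 0.64351, P(jar D | data) = 0.038263.
Averaging over the posterior, P(green next | data) = (3/5)(0.29878) + (6/7)(0.019444) + (5/12)(0.64351) + (9/11)(0.038263) = 0.49537.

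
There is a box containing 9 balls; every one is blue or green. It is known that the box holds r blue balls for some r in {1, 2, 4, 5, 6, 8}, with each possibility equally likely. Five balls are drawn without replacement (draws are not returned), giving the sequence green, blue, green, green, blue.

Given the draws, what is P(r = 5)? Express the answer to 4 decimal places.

0.2667

Compute the likelihood of the observed sequence for each case: P(data | r = 1) = (8/9)(1/8)(7/7)(6/6)(0/5) = 0; P(data | r = 2) = (7/9)(2/8)(6/7)(5/6)(1/5) = 1/36; P(data | r = 4) = (5/9)(4/8)(4/7)(3/6)(3/5) = 1/21; P(data | r = 5) = (4/9)(5/8)(3/7)(2/6)(4/5) = 2/63; P(data | r = 6) = (3/9)(6/8)(2/7)(1/6)(5/5) = 1/84; P(data | r = 8) = (1/9)(8/8)(0/7) = 0.
The prior-weighted likelihoods are 1/6 · 0 = 0, 1/6 · 1/36 = 1/216, 1/6 · 1/21 = 1/126, 1/6 · 2/63 = 1/189, 1/6 · 1/84 = 1/504, 1/6 · 0 = 0; these sum to 5/252.
So P(r = 5 | data) = (1/189) / (5/252) = 4/15.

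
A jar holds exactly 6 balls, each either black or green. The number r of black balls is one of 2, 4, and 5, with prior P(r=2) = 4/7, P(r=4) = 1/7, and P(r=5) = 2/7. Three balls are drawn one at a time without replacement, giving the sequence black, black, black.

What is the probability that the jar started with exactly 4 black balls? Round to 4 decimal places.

Compute the likelihood of the observed sequence for each case: P(data | r = 2) = (2/6)(1/5)(0/4) = 0; P(data | r = 4) = (4/6)(3/5)(2/4) = 1/5; P(data | r = 5) = (5/6)(4/5)(3/4) = 1/2.
Multiplying each by its prior: 4/7 · 0 = 0, 1/7 · 1/5 = 1/35, 2/7 · 1/2 = 1/7; these sum to 6/35.
So P(r = 4 | data) = (1/35) / (6/35) = 1/6.

0.1667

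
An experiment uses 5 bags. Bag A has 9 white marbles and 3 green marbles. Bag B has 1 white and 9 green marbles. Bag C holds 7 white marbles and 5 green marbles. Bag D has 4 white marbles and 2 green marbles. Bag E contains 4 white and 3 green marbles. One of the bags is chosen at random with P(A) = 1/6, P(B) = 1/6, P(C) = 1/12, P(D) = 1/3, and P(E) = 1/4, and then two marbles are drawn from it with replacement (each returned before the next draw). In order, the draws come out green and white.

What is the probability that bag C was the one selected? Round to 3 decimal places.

0.100

The likelihood of the observed sequence under each hypothesis: P(data | bag A) = (3/12)(9/12) = 0.1875; P(data | bag B) = (9/10)(1/10) = 0.09; P(data | bag C) = (5/12)(7/12) = 0.24306; P(data | bag D) = (2/6)(4/6) = 0.22222; P(data | bag E) = (3/7)(4/7) = 0.2449.
Weighting by the prior gives 1/6 · 0.1875 = 0.03125, 1/6 · 0.09 = 0.015, 1/12 · 0.24306 = 0.020255, 1/3 · 0.22222 = 0.074074, 1/4 · 0.2449 = 0.061224; these sum to 0.2018.
By Bayes' rule, P(bag C | data) = (0.020255) / (0.2018) = 0.10037.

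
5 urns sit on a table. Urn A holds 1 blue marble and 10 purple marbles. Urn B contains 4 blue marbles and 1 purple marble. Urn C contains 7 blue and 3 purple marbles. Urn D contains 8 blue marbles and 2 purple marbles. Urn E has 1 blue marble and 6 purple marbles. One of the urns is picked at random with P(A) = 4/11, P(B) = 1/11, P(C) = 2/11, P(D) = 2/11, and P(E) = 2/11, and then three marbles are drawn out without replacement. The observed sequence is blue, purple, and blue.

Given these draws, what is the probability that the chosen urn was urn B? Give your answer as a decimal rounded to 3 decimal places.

0.232

The likelihood of the observed sequence under each hypothesis: P(data | urn A) = (1/11)(10/10)(0/9) = 0; P(data | urn B) = (4/5)(1/4)(3/3) = 1/5; P(data | urn C) = (7/10)(3/9)(6/8) = 7/40; P(data | urn D) = (8/10)(2/9)(7/8) = 7/45; P(data | urn E) = (1/7)(6/6)(0/5) = 0.
Weighting by the prior gives 4/11 · 0 = 0, 1/11 · 1/5 = 1/55, 2/11 · 7/40 = 7/220, 2/11 · 7/45 = 14/495, 2/11 · 0 = 0; these sum to 31/396.
Therefore the posterior P(urn B | data) = (1/55) / (31/396) = 36/155.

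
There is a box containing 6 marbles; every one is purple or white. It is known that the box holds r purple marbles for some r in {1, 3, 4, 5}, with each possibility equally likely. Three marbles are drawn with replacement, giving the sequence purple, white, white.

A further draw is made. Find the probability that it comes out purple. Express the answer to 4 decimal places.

0.4452

Compute the likelihood of the observed sequence for each case: P(data | r = 1) = (1/6)(5/6)(5/6) = 25/216; P(data | r = 3) = (3/6)(3/6)(3/6) = 1/8; P(data | r = 4) = (4/6)(2/6)(2/6) = 2/27; P(data | r = 5) = (5/6)(1/6)(1/6) = 5/216.
The prior-weighted likelihoods are 1/4 · 25/216 = 25/864, 1/4 · 1/8 = 1/32, 1/4 · 2/27 = 1/54, 1/4 · 5/216 = 5/864; these sum to 73/864.
Normalising, the posterior is P(r = 1 | data) = 25/73, P(r = 3 | data) = 27/73, P(r = 4 | data) = 16/73, P(r = 5 | data) = 5/73.
Averaging over the posterior, P(purple next | data) = (1/6)(25/73) + (1/2)(27/73) + (2/3)(16/73) + (5/6)(5/73) = 65/146.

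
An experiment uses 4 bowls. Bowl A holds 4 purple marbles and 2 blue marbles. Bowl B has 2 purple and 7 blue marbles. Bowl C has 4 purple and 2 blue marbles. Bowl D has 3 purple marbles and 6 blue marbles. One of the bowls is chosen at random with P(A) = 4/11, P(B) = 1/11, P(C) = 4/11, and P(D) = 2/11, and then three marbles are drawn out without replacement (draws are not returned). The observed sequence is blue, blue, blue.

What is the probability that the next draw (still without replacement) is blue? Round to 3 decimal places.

For each hypothesis, P(data | H) works out to: P(data | bowl A) = (2/6)(1/5)(0/4) = 0; P(data | bowl B) = (7/9)(6/8)(5/7) = 5/12; P(data | bowl C) = (2/6)(1/5)(0/4) = 0; P(data | bowl D) = (6/9)(5/8)(4/7) = 5/21.
Weighting by the prior gives 4/11 · 0 = 0, 1/11 · 5/12 = 5/132, 4/11 · 0 = 0, 2/11 · 5/21 = 10/231; summing to 25/308.
The posterior is then P(bowl A | data) = 0, P(bowl B | data) = 7/15, P(bowl C | data) = 0, P(bowl D | data) = 8/15.
The predictive probability is P(blue next | data) = (2/3)(7/15) + (1/2)(8/15) = 26/45.

0.578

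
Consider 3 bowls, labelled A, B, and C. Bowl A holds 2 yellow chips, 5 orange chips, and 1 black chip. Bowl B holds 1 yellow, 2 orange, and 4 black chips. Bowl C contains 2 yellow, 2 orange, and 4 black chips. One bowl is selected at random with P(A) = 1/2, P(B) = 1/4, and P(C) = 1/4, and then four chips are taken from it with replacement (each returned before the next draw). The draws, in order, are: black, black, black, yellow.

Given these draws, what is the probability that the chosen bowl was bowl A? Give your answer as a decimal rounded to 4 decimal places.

0.0166

Under each hypothesis, the probability of the observed sequence is: P(data | bowl A) = (1/8)(1/8)(1/8)(2/8) = 0.00048828; P(data | bowl B) = (4/7)(4/7)(4/7)(1/7) = 0.026656; P(data | bowl C) = (4/8)(4/8)(4/8)(2/8) = 0.03125.
The prior-weighted likelihoods are 1/2 · 0.00048828 = 0.00024414, 1/4 · 0.026656 = 0.0066639, 1/4 · 0.03125 = 0.0078125; these sum to 0.014721.
By Bayes' rule, P(bowl A | data) = (0.00024414) / (0.014721) = 0.016585.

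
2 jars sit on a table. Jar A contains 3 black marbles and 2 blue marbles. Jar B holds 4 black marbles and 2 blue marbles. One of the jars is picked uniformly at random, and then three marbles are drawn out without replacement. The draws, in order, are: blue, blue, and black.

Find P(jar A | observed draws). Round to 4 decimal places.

0.6000

The likelihood of the observed sequence under each hypothesis: P(data | jar A) = (2/5)(1/4)(3/3) = 1/10; P(data | jar B) = (2/6)(1/5)(4/4) = 1/15.
Multiplying each by its prior: 1/2 · 1/10 = 1/20, 1/2 · 1/15 = 1/30; these sum to 1/12.
So P(jar A | data) = (1/20) / (1/12) = 3/5.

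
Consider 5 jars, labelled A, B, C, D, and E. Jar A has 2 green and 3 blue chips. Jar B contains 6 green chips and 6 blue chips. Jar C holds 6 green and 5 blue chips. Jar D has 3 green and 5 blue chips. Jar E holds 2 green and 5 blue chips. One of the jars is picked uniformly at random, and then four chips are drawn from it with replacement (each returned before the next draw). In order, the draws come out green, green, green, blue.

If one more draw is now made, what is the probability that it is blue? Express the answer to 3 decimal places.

The likelihood of the observed sequence under each hypothesis: P(data | jar A) = (2/5)(2/5)(2/5)(3/5) = 0.0384; P(data | jar B) = (6/12)(6/12)(6/12)(6/12) = 0.0625; P(data | jar C) = (6/11)(6/11)(6/11)(5/11) = 0.073765; P(data | jar D) = (3/8)(3/8)(3/8)(5/8) = 0.032959; P(data | jar E) = (2/7)(2/7)(2/7)(5/7) = 0.01666.
Multiplying each by its prior: 1/5 · 0.0384 = 0.00768, 1/5 · 0.0625 = 0.0125, 1/5 · 0.073765 = 0.014753, 1/5 · 0.032959 = 0.0065918, 1/5 · 0.01666 = 0.0033319; these sum to 0.044857.
Normalising, the posterior is P(jar A | data) = 0.17121, P(jar B | data) = 0.27866, P(jar C | data) = 0.32889, P(jar D | data) = 0.14695, P(jar E | data) = 0.07428.
The predictive probability is P(blue next | data) = (3/5)(0.17121) + (1/2)(0.27866) + (5/11)(0.32889) + (5/8)(0.14695) + (5/7)(0.07428) = 0.53646.

0.536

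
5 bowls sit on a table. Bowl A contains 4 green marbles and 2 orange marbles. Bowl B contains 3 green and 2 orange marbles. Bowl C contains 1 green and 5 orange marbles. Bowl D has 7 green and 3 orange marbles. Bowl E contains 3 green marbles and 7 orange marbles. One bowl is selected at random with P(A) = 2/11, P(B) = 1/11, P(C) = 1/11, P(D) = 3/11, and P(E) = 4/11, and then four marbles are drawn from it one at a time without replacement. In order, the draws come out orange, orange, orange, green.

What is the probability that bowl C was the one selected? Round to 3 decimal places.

The likelihood of the observed sequence under each hypothesis: P(data | bowl A) = (2/6)(1/5)(0/4) = 0; P(data | bowl B) = (2/5)(1/4)(0/3) = 0; P(data | bowl C) = (5/6)(4/5)(3/4)(1/3) = 0.16667; P(data | bowl D) = (3/10)(2/9)(1/8)(7/7) = 0.0083333; P(data | bowl E) = (7/10)(6/9)(5/8)(3/7) = 0.125.
Weighting by the prior gives 2/11 · 0 = 0, 1/11 · 0 = 0, 1/11 · 0.16667 = 0.015152, 3/11 · 0.0083333 = 0.0022727, 4/11 · 0.125 = 0.045455; these sum to 0.062879.
By Bayes' rule, P(bowl C | data) = (0.015152) / (0.062879) = 0.24096.

0.241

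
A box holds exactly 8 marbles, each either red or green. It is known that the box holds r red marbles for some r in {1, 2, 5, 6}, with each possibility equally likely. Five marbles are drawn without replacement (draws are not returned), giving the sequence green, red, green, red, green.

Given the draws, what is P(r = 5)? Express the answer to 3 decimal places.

0.333

The likelihood of the observed sequence under each hypothesis: P(data | r = 1) = (7/8)(1/7)(6/6)(0/5) = 0; P(data | r = 2) = (6/8)(2/7)(5/6)(1/5)(4/4) = 1/28; P(data | r = 5) = (3/8)(5/7)(2/6)(4/5)(1/4) = 1/56; P(data | r = 6) = (2/8)(6/7)(1/6)(5/5)(0/4) = 0.
Multiplying each by its prior: 1/4 · 0 = 0, 1/4 · 1/28 = 1/112, 1/4 · 1/56 = 1/224, 1/4 · 0 = 0; with total 3/224.
Hence P(r = 5 | data) = (1/224) / (3/224) = 1/3.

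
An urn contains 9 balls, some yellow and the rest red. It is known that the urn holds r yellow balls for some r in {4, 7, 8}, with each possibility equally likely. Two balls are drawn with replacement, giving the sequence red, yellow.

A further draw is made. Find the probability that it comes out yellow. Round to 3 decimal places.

0.640

For each hypothesis, P(data | H) works out to: P(data | r = 4) = (5/9)(4/9) = 20/81; P(data | r = 7) = (2/9)(7/9) = 14/81; P(data | r = 8) = (1/9)(8/9) = 8/81.
Multiplying each by its prior: 1/3 · 20/81 = 20/243, 1/3 · 14/81 = 14/243, 1/3 · 8/81 = 8/243; summing to 14/81.
Normalising, the posterior is P(r = 4 | data) = 10/21, P(r = 7 | data) = 1/3, P(r = 8 | data) = 4/21.
Averaging over the posterior, P(yellow next | data) = (4/9)(10/21) + (7/9)(1/3) + (8/9)(4/21) = 121/189.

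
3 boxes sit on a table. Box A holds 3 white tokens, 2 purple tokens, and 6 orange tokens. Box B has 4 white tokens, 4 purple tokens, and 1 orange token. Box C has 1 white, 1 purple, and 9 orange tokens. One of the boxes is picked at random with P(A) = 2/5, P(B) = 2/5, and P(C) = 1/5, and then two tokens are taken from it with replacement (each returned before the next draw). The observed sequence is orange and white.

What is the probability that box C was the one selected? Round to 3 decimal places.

0.158

For each hypothesis, P(data | H) works out to: P(data | box A) = (6/11)(3/11) = 0.14876; P(data | box B) = (1/9)(4/9) = 0.049383; P(data | box C) = (9/11)(1/11) = 0.07438.
Multiplying each by its prior: 2/5 · 0.14876 = 0.059504, 2/5 · 0.049383 = 0.019753, 1/5 · 0.07438 = 0.014876; summing to 0.094133.
Hence P(box C | data) = (0.014876) / (0.094133) = 0.15803.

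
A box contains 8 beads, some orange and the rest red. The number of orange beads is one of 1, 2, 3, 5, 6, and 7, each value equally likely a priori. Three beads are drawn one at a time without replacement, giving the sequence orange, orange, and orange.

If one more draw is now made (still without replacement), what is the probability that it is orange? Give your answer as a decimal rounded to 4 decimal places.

0.6667

The likelihood of the observed sequence under each hypothesis: P(data | r = 1) = (1/8)(0/7) = 0; P(data | r = 2) = (2/8)(1/7)(0/6) = 0; P(data | r = 3) = (3/8)(2/7)(1/6) = 1/56; P(data | r = 5) = (5/8)(4/7)(3/6) = 5/28; P(data | r = 6) = (6/8)(5/7)(4/6) = 5/14; P(data | r = 7) = (7/8)(6/7)(5/6) = 5/8.
The prior-weighted likelihoods are 1/6 · 0 = 0, 1/6 · 0 = 0, 1/6 · 1/56 = 1/336, 1/6 · 5/28 = 5/168, 1/6 · 5/14 = 5/84, 1/6 · 5/8 = 5/48; these sum to 11/56.
Normalising, the posterior is P(r = 1 | data) = 0, P(r = 2 | data) = 0, P(r = 3 | data) = 1/66, P(r = 5 | data) = 5/33, P(r = 6 | data) = 10/33, P(r = 7 | data) = 35/66.
The predictive probability is P(orange next | data) = (0)(1/66) + (2/5)(5/33) + (3/5)(10/33) + (4/5)(35/66) = 2/3.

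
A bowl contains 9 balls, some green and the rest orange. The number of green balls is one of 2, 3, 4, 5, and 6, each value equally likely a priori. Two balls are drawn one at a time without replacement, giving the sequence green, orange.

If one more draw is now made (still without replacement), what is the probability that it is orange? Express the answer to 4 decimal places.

0.5556

For each hypothesis, P(data | H) works out to: P(data | r = 2) = (2/9)(7/8) = 7/36; P(data | r = 3) = (3/9)(6/8) = 1/4; P(data | r = 4) = (4/9)(5/8) = 5/18; P(data | r = 5) = (5/9)(4/8) = 5/18; P(data | r = 6) = (6/9)(3/8) = 1/4.
The prior-weighted likelihoods are 1/5 · 7/36 = 7/180, 1/5 · 1/4 = 1/20, 1/5 · 5/18 = 1/18, 1/5 · 5/18 = 1/18, 1/5 · 1/4 = 1/20; these sum to 1/4.
The posterior is then P(r = 2 | data) = 7/45, P(r = 3 | data) = 1/5, P(r = 4 | data) = 2/9, P(r = 5 | data) = 2/9, P(r = 6 | data) = 1/5.
So P(orange next | data) = Σ P(orange next | H) P(H | data) = (6/7)(7/45) + (5/7)(1/5) + (4/7)(2/9) + (3/7)(2/9) + (2/7)(1/5) = 5/9.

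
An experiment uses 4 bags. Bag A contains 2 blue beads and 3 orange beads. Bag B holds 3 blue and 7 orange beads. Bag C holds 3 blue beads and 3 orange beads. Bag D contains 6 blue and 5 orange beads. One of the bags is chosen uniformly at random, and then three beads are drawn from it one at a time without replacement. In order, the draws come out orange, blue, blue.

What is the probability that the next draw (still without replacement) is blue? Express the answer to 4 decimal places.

0.2916

Compute the likelihood of the observed sequence for each case: P(data | bag A) = (3/5)(2/4)(1/3) = 0.1; P(data | bag B) = (7/10)(3/9)(2/8) = 0.058333; P(data | bag C) = (3/6)(3/5)(2/4) = 0.15; P(data | bag D) = (5/11)(6/10)(5/9) = 0.15152.
The prior-weighted likelihoods are 1/4 · 0.1 = 0.025, 1/4 · 0.058333 = 0.014583, 1/4 · 0.15 = 0.0375, 1/4 · 0.15152 = 0.037879; these sum to 0.11496.
The posterior is then P(bag A | data) = 0.21746, P(bag B | data) = 0.12685, P(bag C | data) = 0.32619, P(bag D | data) = 0.32949.
The predictive probability is P(blue next | data) = (0)(0.21746) + (1/7)(0.12685) + (1/3)(0.32619) + (1/2)(0.32949) = 0.2916.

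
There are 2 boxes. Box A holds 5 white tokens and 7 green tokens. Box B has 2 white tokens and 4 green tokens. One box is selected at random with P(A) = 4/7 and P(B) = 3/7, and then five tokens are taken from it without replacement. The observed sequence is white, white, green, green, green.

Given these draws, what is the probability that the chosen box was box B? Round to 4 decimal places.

For each hypothesis, P(data | H) works out to: P(data | box A) = (5/12)(4/11)(7/10)(6/9)(5/8) = 0.044192; P(data | box B) = (2/6)(1/5)(4/4)(3/3)(2/2) = 0.066667.
The prior-weighted likelihoods are 4/7 · 0.044192 = 0.025253, 3/7 · 0.066667 = 0.028571; summing to 0.053824.
Hence P(box B | data) = (0.028571) / (0.053824) = 0.53083.

0.5308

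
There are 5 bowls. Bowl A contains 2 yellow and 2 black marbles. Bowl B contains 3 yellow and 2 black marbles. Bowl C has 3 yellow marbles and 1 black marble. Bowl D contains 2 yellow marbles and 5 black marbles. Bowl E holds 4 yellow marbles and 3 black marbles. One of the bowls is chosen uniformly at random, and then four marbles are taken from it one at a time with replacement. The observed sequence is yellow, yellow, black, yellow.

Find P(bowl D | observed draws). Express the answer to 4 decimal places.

0.0475

Compute the likelihood of the observed sequence for each case: P(data | bowl A) = (2/4)(2/4)(2/4)(2/4) = 0.0625; P(data | bowl B) = (3/5)(3/5)(2/5)(3/5) = 0.0864; P(data | bowl C) = (3/4)(3/4)(1/4)(3/4) = 0.10547; P(data | bowl D) = (2/7)(2/7)(5/7)(2/7) = 0.01666; P(data | bowl E) = (4/7)(4/7)(3/7)(4/7) = 0.079967.
Weighting by the prior gives 1/5 · 0.0625 = 0.0125, 1/5 · 0.0864 = 0.01728, 1/5 · 0.10547 = 0.021094, 1/5 · 0.01666 = 0.0033319, 1/5 · 0.079967 = 0.015993; summing to 0.070199.
By Bayes' rule, P(bowl D | data) = (0.0033319) / (0.070199) = 0.047464.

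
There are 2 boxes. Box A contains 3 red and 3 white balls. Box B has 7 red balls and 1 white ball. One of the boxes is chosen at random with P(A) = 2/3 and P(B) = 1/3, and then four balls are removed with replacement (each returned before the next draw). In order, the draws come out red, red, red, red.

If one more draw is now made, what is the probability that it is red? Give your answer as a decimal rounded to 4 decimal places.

For each hypothesis, P(data | H) works out to: P(data | box A) = (3/6)(3/6)(3/6)(3/6) = 0.0625; P(data | box B) = (7/8)(7/8)(7/8)(7/8) = 0.58618.
The prior-weighted likelihoods are 2/3 · 0.0625 = 0.041667, 1/3 · 0.58618 = 0.19539; with total 0.23706.
Normalising, the posterior is P(box A | data) = 0.17576, P(box B | data) = 0.82424.
So P(red next | data) = Σ P(red next | H) P(H | data) = (1/2)(0.17576) + (7/8)(0.82424) = 0.80909.

0.8091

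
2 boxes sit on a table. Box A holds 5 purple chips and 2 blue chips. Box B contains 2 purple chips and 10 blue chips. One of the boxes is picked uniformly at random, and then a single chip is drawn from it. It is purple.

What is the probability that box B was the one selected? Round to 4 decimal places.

For each hypothesis, P(data | H) works out to: P(data | box A) = (5/7) = 5/7; P(data | box B) = (2/12) = 1/6.
The prior-weighted likelihoods are 1/2 · 5/7 = 5/14, 1/2 · 1/6 = 1/12; these sum to 37/84.
By Bayes' rule, P(box B | data) = (1/12) / (37/84) = 7/37.

0.1892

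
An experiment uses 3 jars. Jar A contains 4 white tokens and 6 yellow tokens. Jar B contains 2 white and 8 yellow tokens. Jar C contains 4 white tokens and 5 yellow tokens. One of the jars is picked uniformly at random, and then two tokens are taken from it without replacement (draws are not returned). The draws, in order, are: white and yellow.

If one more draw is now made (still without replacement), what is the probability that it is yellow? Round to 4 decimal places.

Compute the likelihood of the observed sequence for each case: P(data | jar A) = (4/10)(6/9) = 4/15; P(data | jar B) = (2/10)(8/9) = 8/45; P(data | jar C) = (4/9)(5/8) = 5/18.
The prior-weighted likelihoods are 1/3 · 4/15 = 4/45, 1/3 · 8/45 = 8/135, 1/3 · 5/18 = 5/54; with total 13/54.
Normalising, the posterior is P(jar A | data) = 24/65, P(jar B | data) = 16/65, P(jar C | data) = 5/13.
The predictive probability is P(yellow next | data) = (5/8)(24/65) + (7/8)(16/65) + (4/7)(5/13) = 303/455.

0.6659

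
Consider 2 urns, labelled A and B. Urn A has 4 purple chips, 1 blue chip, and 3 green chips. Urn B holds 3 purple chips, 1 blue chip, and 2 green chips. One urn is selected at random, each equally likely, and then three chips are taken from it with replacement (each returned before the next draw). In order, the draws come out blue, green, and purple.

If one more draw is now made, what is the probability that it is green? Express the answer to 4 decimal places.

0.3524

Compute the likelihood of the observed sequence for each case: P(data | urn A) = (1/8)(3/8)(4/8) = 0.023438; P(data | urn B) = (1/6)(2/6)(3/6) = 0.027778.
Multiplying each by its prior: 1/2 · 0.023438 = 0.011719, 1/2 · 0.027778 = 0.013889; summing to 0.025608.
Normalising, the posterior is P(urn A | data) = 0.45763, P(urn B | data) = 0.54237.
The predictive probability is P(green next | data) = (3/8)(0.45763) + (1/3)(0.54237) = 0.3524.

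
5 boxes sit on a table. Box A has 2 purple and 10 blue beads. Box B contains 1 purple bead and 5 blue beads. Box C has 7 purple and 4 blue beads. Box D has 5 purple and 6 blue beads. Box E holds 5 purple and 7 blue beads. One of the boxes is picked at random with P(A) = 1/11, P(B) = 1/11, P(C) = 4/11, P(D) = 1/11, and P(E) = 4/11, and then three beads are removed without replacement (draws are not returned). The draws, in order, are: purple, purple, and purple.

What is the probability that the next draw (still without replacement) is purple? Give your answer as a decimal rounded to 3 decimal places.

0.440

The likelihood of the observed sequence under each hypothesis: P(data | box A) = (2/12)(1/11)(0/10) = 0; P(data | box B) = (1/6)(0/5) = 0; P(data | box C) = (7/11)(6/10)(5/9) = 7/33; P(data | box D) = (5/11)(4/10)(3/9) = 2/33; P(data | box E) = (5/12)(4/11)(3/10) = 1/22.
Weighting by the prior gives 1/11 · 0 = 0, 1/11 · 0 = 0, 4/11 · 7/33 = 28/363, 1/11 · 2/33 = 2/363, 4/11 · 1/22 = 2/121; these sum to 12/121.
The posterior is then P(box A | data) = 0, P(box B | data) = 0, P(box C | data) = 7/9, P(box D | data) = 1/18, P(box E | data) = 1/6.
The predictive probability is P(purple next | data) = (1/2)(7/9) + (1/4)(1/18) + (2/9)(1/6) = 95/216.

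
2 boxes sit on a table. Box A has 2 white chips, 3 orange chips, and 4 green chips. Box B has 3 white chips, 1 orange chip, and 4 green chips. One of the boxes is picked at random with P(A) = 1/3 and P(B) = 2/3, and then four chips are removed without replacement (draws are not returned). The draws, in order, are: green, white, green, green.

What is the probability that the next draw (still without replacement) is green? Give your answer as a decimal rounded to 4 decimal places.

The likelihood of the observed sequence under each hypothesis: P(data | box A) = (4/9)(2/8)(3/7)(2/6) = 1/63; P(data | box B) = (4/8)(3/7)(3/6)(2/5) = 3/70.
Weighting by the prior gives 1/3 · 1/63 = 1/189, 2/3 · 3/70 = 1/35; these sum to 32/945.
Dividing through by the total gives posterior P(box A | data) = 5/32, P(box B | data) = 27/32.
The predictive probability is P(green next | data) = (1/5)(5/32) + (1/4)(27/32) = 31/128.

0.2422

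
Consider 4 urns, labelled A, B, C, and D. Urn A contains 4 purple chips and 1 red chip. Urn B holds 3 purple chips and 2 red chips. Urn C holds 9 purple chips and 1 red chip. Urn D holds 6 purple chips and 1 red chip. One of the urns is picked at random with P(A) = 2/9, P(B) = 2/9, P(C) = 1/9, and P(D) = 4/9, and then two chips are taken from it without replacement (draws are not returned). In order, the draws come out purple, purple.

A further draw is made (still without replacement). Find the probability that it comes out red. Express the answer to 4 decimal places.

0.2696

Under each hypothesis, the probability of the observed sequence is: P(data | urn A) = (4/5)(3/4) = 3/5; P(data | urn B) = (3/5)(2/4) = 3/10; P(data | urn C) = (9/10)(8/9) = 4/5; P(data | urn D) = (6/7)(5/6) = 5/7.
Weighting by the prior gives 2/9 · 3/5 = 2/15, 2/9 · 3/10 = 1/15, 1/9 · 4/5 = 4/45, 4/9 · 5/7 = 20/63; with total 191/315.
Normalising, the posterior is P(urn A | data) = 42/191, P(urn B | data) = 21/191, P(urn C | data) = 28/191, P(urn D | data) = 100/191.
Averaging over the posterior, P(red next | data) = (1/3)(42/191) + (2/3)(21/191) + (1/8)(28/191) + (1/5)(100/191) = 103/382.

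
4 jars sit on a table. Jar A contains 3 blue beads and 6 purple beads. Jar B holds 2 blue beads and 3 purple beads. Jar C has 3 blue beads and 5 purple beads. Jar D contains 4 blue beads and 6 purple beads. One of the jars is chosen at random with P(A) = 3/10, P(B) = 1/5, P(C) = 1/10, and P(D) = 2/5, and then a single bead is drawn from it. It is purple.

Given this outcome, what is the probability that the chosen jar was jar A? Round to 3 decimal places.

0.321

Compute the likelihood of this draw for each case: P(data | jar A) = (6/9) = 2/3; P(data | jar B) = (3/5) = 3/5; P(data | jar C) = (5/8) = 5/8; P(data | jar D) = (6/10) = 3/5.
Weighting by the prior gives 3/10 · 2/3 = 1/5, 1/5 · 3/5 = 3/25, 1/10 · 5/8 = 1/16, 2/5 · 3/5 = 6/25; summing to 249/400.
So P(jar A | data) = (1/5) / (249/400) = 80/249.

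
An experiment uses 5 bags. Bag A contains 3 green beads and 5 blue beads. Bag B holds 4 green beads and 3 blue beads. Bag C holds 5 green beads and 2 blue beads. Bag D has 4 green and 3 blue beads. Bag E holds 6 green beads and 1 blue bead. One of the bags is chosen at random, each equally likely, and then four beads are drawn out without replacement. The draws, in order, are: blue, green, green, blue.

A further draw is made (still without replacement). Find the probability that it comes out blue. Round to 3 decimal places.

The likelihood of the observed sequence under each hypothesis: P(data | bag A) = (5/8)(3/7)(2/6)(4/5) = 0.071429; P(data | bag B) = (3/7)(4/6)(3/5)(2/4) = 0.085714; P(data | bag C) = (2/7)(5/6)(4/5)(1/4) = 0.047619; P(data | bag D) = (3/7)(4/6)(3/5)(2/4) = 0.085714; P(data | bag E) = (1/7)(6/6)(5/5)(0/4) = 0.
Multiplying each by its prior: 1/5 · 0.071429 = 0.014286, 1/5 · 0.085714 = 0.017143, 1/5 · 0.047619 = 0.0095238, 1/5 · 0.085714 = 0.017143, 1/5 · 0 = 0; these sum to 0.058095.
The posterior is then P(bag A | data) = 0.2459, P(bag B | data) = 0.29508, P(bag C | data) = 0.16393, P(bag D | data) = 0.29508, P(bag E | data) = 0.
The predictive probability is P(blue next | data) = (3/4)(0.2459) + (1/3)(0.29508) + (0)(0.16393) + (1/3)(0.29508) = 0.38115.

0.381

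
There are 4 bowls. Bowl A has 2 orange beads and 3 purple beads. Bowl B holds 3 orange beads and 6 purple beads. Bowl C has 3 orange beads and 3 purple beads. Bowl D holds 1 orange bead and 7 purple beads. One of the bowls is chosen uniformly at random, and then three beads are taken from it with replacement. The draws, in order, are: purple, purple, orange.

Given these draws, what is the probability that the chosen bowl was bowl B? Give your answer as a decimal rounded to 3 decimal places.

Compute the likelihood of the observed sequence for each case: P(data | bowl A) = (3/5)(3/5)(2/5) = 0.144; P(data | bowl B) = (6/9)(6/9)(3/9) = 0.14815; P(data | bowl C) = (3/6)(3/6)(3/6) = 0.125; P(data | bowl D) = (7/8)(7/8)(1/8) = 0.095703.
The prior-weighted likelihoods are 1/4 · 0.144 = 0.036, 1/4 · 0.14815 = 0.037037, 1/4 · 0.125 = 0.03125, 1/4 · 0.095703 = 0.023926; these sum to 0.12821.
So P(bowl B | data) = (0.037037) / (0.12821) = 0.28887.

0.289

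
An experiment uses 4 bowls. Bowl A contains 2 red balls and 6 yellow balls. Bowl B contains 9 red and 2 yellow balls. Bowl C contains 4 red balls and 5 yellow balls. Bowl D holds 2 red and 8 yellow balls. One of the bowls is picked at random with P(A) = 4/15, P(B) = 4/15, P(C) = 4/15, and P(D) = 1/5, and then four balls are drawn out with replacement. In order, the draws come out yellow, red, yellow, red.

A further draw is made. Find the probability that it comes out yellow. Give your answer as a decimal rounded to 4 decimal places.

0.5793

Under each hypothesis, the probability of the observed sequence is: P(data | bowl A) = (6/8)(2/8)(6/8)(2/8) = 0.035156; P(data | bowl B) = (2/11)(9/11)(2/11)(9/11) = 0.02213; P(data | bowl C) = (5/9)(4/9)(5/9)(4/9) = 0.060966; P(data | bowl D) = (8/10)(2/10)(8/10)(2/10) = 0.0256.
The prior-weighted likelihoods are 4/15 · 0.035156 = 0.009375, 4/15 · 0.02213 = 0.0059012, 4/15 · 0.060966 = 0.016258, 1/5 · 0.0256 = 0.00512; with total 0.036654.
Normalising, the posterior is P(bowl A | data) = 0.25577, P(bowl B | data) = 0.161, P(bowl C | data) = 0.44355, P(bowl D | data) = 0.13968.
The predictive probability is P(yellow next | data) = (3/4)(0.25577) + (2/11)(0.161) + (5/9)(0.44355) + (4/5)(0.13968) = 0.57926.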